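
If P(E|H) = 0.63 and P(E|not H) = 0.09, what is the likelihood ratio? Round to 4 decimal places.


Likelihood ratio = P(E|H) / P(E|not H)
= 0.63 / 0.09
= 7.0

7.0


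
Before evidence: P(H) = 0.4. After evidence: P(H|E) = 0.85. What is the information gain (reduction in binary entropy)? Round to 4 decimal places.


Prior entropy = 0.971
Posterior entropy = 0.6098
Information gain = 0.971 - 0.6098 = 0.3611

0.3611


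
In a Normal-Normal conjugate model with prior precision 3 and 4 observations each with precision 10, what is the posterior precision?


Posterior precision = prior precision + n * observation precision
= 3 + 4 * 10
= 3 + 40 = 43

43


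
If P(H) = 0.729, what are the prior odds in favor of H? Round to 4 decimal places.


Prior odds = P(H) / (1 - P(H))
= 0.729 / 0.271
= 2.69

2.69


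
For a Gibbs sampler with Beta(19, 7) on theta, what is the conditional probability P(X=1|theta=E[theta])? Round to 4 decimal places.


E[theta] = 19/(19+7) = 0.7308
P(X=1|theta) = theta = 0.7308

0.7308


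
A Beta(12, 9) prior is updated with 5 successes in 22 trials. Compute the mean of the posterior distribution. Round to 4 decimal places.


After update: Beta(17, 26)
Mean = 17 / (17 + 26) = 17 / 43
= 0.3953

0.3953


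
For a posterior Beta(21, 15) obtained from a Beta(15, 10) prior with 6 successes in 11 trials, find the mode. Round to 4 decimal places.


Mode = (alpha - 1) / (alpha + beta - 2)
= 20 / 34
= 0.5882

0.5882


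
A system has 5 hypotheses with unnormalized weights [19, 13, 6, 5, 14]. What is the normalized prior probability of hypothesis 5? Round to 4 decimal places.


The normalized prior is the weight divided by the total.
Total weight = 57
P(H5) = 14 / 57 = 0.2456

0.2456


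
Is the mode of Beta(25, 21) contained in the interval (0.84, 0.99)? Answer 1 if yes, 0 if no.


Mode = (a-1)/(a+b-2) = 24/44 = 0.5455
Interval: (0.84, 0.99)
Contains mode? 0

0


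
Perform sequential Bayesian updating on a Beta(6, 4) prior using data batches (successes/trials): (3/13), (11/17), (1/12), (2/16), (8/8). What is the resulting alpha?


Accumulate successes: 25
Posterior alpha = prior alpha + sum of successes
= 6 + 25 = 31

31


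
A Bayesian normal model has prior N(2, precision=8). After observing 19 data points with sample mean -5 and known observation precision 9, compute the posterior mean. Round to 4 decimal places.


Posterior mean = (prior_precision * prior_mean + n * data_precision * data_mean) / (prior_precision + n * data_precision)
Numerator = 8*2 + 19*9*-5 = -839
Denominator = 8 + 19*9 = 179
Posterior mean = -4.6872

-4.6872


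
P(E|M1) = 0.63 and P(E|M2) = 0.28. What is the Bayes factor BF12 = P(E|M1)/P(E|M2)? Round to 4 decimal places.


Bayes factor BF12 = P(E|M1) / P(E|M2)
= 0.63 / 0.28
= 2.25

2.25


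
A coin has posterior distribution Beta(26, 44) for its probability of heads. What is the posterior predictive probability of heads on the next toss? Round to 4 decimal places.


Posterior predictive = E[theta] = alpha/(alpha+beta)
= 26/70
= 0.3714

0.3714


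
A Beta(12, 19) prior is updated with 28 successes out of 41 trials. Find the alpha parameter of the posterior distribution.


In the Beta-Binomial conjugate update:
alpha_post = alpha_prior + successes
= 12 + 28
= 40

40


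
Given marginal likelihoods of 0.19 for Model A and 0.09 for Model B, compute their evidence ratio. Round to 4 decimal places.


Ratio = ML(A) / ML(B) = 0.19/0.09
= 2.1111

2.1111


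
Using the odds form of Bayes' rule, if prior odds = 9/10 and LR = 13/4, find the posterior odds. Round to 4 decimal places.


Bayes' rule in odds form: posterior odds = prior odds * LR
= (9 * 13) / (10 * 4)
= 117/40 = 2.925

2.925


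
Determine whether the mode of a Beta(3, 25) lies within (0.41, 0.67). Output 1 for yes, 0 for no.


First find the mode: (a-1)/(a+b-2) = 0.0769
Is 0.0769 in (0.41, 0.67)? 0

0


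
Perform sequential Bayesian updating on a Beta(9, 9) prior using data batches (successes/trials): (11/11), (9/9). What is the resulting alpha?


Accumulate successes: 20
Posterior alpha = prior alpha + sum of successes
= 9 + 20 = 29

29


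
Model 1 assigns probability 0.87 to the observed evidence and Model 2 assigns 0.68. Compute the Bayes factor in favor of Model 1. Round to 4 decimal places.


BF = P(data|M1) / P(data|M2)
= 0.87 / 0.68 = 1.2794

1.2794


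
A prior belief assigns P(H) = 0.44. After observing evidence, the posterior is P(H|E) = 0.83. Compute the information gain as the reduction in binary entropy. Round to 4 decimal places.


H(prior) = -0.44*log2(0.44) - 0.56*log2(0.56)
= 0.9896
H(post) = -0.83*log2(0.83) - 0.17*log2(0.17)
= 0.6577
IG = 0.9896 - 0.6577 = 0.3319

0.3319


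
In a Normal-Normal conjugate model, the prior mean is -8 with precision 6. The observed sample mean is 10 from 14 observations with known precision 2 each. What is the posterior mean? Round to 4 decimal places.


Posterior precision = tau0 + n*tau = 6 + 14*2 = 34
Posterior mean = (tau0*mu0 + n*tau*xbar) / posterior_precision
= (6*-8 + 14*2*10) / 34
= 232 / 34 = 6.8235

6.8235


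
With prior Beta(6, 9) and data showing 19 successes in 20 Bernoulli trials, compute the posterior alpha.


Conjugate update: alpha_posterior = alpha_prior + k
= 6 + 19 = 25

25


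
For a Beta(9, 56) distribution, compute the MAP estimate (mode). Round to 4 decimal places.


MAP = mode = (a-1)/(a+b-2)
= (9-1)/(9+56-2)
= 8/63 = 0.127

0.127


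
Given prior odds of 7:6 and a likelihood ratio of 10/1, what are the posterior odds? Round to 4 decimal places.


Posterior odds = prior odds * LR
Prior odds = 7/6 = 1.1667
LR = 10/1 = 10.0
Posterior odds = 1.1667 * 10.0 = 11.6667

11.6667


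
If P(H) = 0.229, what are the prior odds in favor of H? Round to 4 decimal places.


Prior odds = P(H) / (1 - P(H))
= 0.229 / 0.771
= 0.297

0.297


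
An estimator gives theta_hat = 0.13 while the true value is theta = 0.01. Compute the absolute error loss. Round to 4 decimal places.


The absolute error loss is |theta_hat - theta|
= |0.13 - 0.01|
= 0.12

0.12


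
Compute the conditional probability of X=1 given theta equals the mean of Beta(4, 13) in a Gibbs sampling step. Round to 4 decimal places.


Mean of Beta(4, 13) = 0.2353
P(X=1 | theta=0.2353) = 0.2353

0.2353


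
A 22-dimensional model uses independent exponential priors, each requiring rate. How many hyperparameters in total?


Per parameter: 1 (rate).
Total = 22 * 1 = 22

22


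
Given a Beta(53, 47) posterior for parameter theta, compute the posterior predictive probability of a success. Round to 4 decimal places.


For a Beta-Bernoulli model, the predictive probability is the mean:
P(success) = 53/(53+47) = 53/100 = 0.53

0.53


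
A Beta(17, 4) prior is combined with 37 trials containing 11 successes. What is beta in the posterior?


In conjugate updating:
beta_posterior = beta_prior + (n - k)
= 4 + (37 - 11)
= 4 + 26 = 30

30


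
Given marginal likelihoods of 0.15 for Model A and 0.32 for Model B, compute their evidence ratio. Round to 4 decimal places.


Ratio = ML(A) / ML(B) = 0.15/0.32
= 0.4688

0.4688


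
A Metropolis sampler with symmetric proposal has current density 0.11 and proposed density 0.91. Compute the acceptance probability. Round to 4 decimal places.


For symmetric proposals, acceptance = min(1, pi(x*)/pi(x))
= min(1, 0.91/0.11)
= min(1, 8.2727) = 1.0

1.0


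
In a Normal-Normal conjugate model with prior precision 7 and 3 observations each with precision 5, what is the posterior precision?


Posterior precision = prior precision + n * observation precision
= 7 + 3 * 5
= 7 + 15 = 22

22


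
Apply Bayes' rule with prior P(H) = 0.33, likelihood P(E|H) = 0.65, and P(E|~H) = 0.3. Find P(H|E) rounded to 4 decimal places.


Step 1: Compute marginal P(E) = P(E|H)P(H) + P(E|~H)P(~H)
= 0.65*0.33 + 0.3*0.67 = 0.4155
Step 2: P(H|E) = P(E|H)P(H)/P(E) = 0.2145/0.4155
= 0.5162

0.5162


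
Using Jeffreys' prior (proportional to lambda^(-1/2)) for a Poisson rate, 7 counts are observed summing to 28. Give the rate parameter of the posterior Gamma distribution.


Conjugate update: Gamma(prior_shape + S, prior_rate + n).
Prior shape = 0.5, prior rate = 0.
Posterior rate = 0 + n = 7

7.0


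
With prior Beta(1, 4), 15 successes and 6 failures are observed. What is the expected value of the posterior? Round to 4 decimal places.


Posterior = Beta(16, 10)
E[theta] = alpha/(alpha+beta)
= 16/26 = 0.6154

0.6154


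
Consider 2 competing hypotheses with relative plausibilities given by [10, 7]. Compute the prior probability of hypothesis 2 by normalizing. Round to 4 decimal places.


Sum of weights = 10 + 7 = 17
Normalized prior for H2 = 7 / 17
= 0.4118

0.4118


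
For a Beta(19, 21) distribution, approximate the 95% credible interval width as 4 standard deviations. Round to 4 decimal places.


Variance of Beta(a,b) = ab / ((a+b)^2 * (a+b+1))
= 19*21 / ((40)^2 * 41)
= 0.0061
SD = sqrt(0.0061) = 0.078
Width = 4 * SD = 0.312

0.312


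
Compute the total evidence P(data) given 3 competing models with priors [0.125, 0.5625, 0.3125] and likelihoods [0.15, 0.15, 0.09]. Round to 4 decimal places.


Marginal likelihood = sum P(model_i) * P(data|model_i)
Model 1: 0.125 * 0.15 = 0.0187
Model 2: 0.5625 * 0.15 = 0.0844
Model 3: 0.3125 * 0.09 = 0.0281
Total = 0.1312

0.1312


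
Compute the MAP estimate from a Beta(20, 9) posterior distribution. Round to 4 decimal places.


MAP = mode of Beta distribution
= (alpha - 1)/(alpha + beta - 2)
= (20-1)/(20+9-2)
= 19/27 = 0.7037

0.7037


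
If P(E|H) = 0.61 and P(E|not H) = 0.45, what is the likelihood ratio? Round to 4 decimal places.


Likelihood ratio = P(E|H) / P(E|not H)
= 0.61 / 0.45
= 1.3556

1.3556


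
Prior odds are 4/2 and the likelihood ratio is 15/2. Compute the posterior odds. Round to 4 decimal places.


Posterior odds = prior odds * likelihood ratio
= (4/2) * (15/2)
= 60 / 4
= 15.0

15.0


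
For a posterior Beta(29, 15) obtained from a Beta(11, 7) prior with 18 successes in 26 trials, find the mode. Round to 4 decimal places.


Mode = (alpha - 1) / (alpha + beta - 2)
= 28 / 42
= 0.6667

0.6667


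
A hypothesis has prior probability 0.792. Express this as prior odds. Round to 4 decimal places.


Odds = P(H) / P(not H) = 0.792 / 0.208
= 3.8077

3.8077


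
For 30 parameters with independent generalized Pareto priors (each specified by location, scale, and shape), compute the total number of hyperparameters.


A generalized Pareto prior has 3 hyperparameters per parameter.
Total = 30 * 3 = 90

90


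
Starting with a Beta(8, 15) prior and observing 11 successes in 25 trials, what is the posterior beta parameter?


Posterior beta = prior beta + failures
Failures = 25 - 11 = 14
beta_post = 15 + 14 = 29

29


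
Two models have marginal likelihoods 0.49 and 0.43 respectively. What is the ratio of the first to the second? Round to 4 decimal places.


Evidence ratio = 0.49 / 0.43
= 1.1395

1.1395


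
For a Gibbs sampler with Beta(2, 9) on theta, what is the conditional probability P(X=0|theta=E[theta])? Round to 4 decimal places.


E[theta] = 2/(2+9) = 0.1818
P(X=0|theta) = 1 - theta = 0.8182

0.8182


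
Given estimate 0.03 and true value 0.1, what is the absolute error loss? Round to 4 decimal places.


Absolute error = |estimate - true|
= |-0.07| = 0.07

0.07


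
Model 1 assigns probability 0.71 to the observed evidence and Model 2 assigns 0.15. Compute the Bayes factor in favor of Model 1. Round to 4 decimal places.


BF = P(data|M1) / P(data|M2)
= 0.71 / 0.15 = 4.7333

4.7333


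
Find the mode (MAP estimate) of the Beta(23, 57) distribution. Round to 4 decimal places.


For Beta(a,b) with a,b > 1:
Mode = (a-1)/(a+b-2) = (23-1)/(80-2)
= 22/78 = 0.2821

0.2821


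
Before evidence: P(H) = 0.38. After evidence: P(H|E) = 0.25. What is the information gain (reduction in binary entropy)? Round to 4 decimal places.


Prior entropy = 0.958
Posterior entropy = 0.8113
Information gain = 0.958 - 0.8113 = 0.1468

0.1468


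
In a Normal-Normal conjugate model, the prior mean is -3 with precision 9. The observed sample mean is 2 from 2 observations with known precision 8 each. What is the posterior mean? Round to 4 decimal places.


Posterior precision = tau0 + n*tau = 9 + 2*8 = 25
Posterior mean = (tau0*mu0 + n*tau*xbar) / posterior_precision
= (9*-3 + 2*8*2) / 25
= 5 / 25 = 0.2

0.2


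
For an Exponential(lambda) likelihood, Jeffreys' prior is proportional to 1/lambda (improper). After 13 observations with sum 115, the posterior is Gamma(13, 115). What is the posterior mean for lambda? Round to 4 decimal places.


Posterior = Gamma(n, sum_x) = Gamma(13, 115)
Posterior mean = shape/rate = 13/115
= 0.113

0.113


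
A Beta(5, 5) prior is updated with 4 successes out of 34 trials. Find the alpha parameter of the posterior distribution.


In the Beta-Binomial conjugate update:
alpha_post = alpha_prior + successes
= 5 + 4
= 9

9


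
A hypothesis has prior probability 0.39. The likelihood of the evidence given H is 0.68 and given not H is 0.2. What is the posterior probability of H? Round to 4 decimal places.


Using Bayes' theorem:
P(E) = 0.39 * 0.68 + 0.61 * 0.2
P(E) = 0.3872
P(H|E) = (0.39 * 0.68) / 0.3872 = 0.6849

0.6849


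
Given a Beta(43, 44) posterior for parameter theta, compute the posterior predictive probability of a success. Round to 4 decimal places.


For a Beta-Bernoulli model, the predictive probability is the mean:
P(success) = 43/(43+44) = 43/87 = 0.4943

0.4943


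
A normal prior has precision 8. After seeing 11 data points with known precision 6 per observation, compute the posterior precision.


In the conjugate normal model, precisions add:
tau_posterior = tau_prior + n * tau_data
= 8 + 11*6 = 74

74


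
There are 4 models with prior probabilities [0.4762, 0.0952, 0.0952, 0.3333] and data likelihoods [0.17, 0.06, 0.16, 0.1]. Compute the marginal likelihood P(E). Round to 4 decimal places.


P(E) = sum over models of P(M_i) * P(E|M_i)
= 0.4762*0.17 + 0.0952*0.06 + 0.0952*0.16 + 0.3333*0.1
= 0.1352

0.1352


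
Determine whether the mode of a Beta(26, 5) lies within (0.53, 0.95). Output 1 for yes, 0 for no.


First find the mode: (a-1)/(a+b-2) = 0.8621
Is 0.8621 in (0.53, 0.95)? 1

1


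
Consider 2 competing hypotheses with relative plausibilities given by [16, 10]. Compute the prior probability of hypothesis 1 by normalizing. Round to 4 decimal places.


Sum of weights = 16 + 10 = 26
Normalized prior for H1 = 16 / 26
= 0.6154

0.6154


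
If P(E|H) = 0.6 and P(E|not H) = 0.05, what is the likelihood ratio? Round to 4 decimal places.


Likelihood ratio = P(E|H) / P(E|not H)
= 0.6 / 0.05
= 12.0

12.0


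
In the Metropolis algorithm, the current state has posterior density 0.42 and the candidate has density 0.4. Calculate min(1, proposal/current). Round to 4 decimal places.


Ratio = 0.4/0.42 = 0.9524
Acceptance probability = min(1, 0.9524)
= 0.9524

0.9524


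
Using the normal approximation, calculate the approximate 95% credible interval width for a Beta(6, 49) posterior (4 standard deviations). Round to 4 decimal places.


Var(Beta) = 6*49/(55^2 * 56) = 0.0017
SD = 0.0417
Width ~ 4*SD = 0.1666

0.1666


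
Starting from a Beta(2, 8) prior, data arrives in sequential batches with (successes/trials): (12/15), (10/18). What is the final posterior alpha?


In sequential Bayesian updating, we sum all successes.
Total successes = 22
Final alpha = 2 + 22 = 24

24


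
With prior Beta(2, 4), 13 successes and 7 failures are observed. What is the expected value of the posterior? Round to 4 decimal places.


Posterior = Beta(15, 11)
E[theta] = alpha/(alpha+beta)
= 15/26 = 0.5769

0.5769


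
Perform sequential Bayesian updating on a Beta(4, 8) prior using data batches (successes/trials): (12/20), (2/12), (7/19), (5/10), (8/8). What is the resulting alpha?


Accumulate successes: 34
Posterior alpha = prior alpha + sum of successes
= 4 + 34 = 38

38


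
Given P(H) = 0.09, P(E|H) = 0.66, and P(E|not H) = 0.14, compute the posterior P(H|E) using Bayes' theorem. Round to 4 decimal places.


By Bayes' theorem: P(H|E) = P(E|H)*P(H) / P(E)
P(E) = P(E|H)*P(H) + P(E|not H)*P(not H)
P(E) = 0.66*0.09 + 0.14*0.91 = 0.1868
P(H|E) = 0.66*0.09 / 0.1868 = 0.318

0.318


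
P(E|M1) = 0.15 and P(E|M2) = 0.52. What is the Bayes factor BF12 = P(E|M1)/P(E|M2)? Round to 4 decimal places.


Bayes factor BF12 = P(E|M1) / P(E|M2)
= 0.15 / 0.52
= 0.2885

0.2885


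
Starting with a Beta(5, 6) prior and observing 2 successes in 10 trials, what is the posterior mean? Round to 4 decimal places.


Posterior parameters: alpha = 5 + 2 = 7
beta = 6 + 8 = 14
Posterior mean = alpha / (alpha + beta) = 7 / 21
= 0.3333

0.3333


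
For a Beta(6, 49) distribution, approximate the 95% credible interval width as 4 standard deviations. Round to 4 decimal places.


Variance of Beta(a,b) = ab / ((a+b)^2 * (a+b+1))
= 6*49 / ((55)^2 * 56)
= 0.0017
SD = sqrt(0.0017) = 0.0417
Width = 4 * SD = 0.1666

0.1666


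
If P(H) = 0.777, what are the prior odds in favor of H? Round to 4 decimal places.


Prior odds = P(H) / (1 - P(H))
= 0.777 / 0.223
= 3.4843

3.4843


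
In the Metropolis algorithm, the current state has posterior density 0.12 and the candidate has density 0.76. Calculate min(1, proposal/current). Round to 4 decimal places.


Ratio = 0.76/0.12 = 6.3333
Acceptance probability = min(1, 6.3333)
= 1.0

1.0


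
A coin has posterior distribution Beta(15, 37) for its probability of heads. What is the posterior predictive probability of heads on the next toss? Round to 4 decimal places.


Posterior predictive = E[theta] = alpha/(alpha+beta)
= 15/52
= 0.2885

0.2885


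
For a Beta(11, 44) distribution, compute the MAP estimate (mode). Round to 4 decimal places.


MAP = mode = (a-1)/(a+b-2)
= (11-1)/(11+44-2)
= 10/53 = 0.1887

0.1887


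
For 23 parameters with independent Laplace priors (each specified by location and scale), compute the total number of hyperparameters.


A Laplace prior has 2 hyperparameters per parameter.
Total = 23 * 2 = 46

46


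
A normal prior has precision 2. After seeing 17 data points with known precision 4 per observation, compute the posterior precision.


In the conjugate normal model, precisions add:
tau_posterior = tau_prior + n * tau_data
= 2 + 17*4 = 70

70


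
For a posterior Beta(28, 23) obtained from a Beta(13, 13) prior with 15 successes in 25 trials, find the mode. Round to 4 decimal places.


Mode = (alpha - 1) / (alpha + beta - 2)
= 27 / 49
= 0.551

0.551


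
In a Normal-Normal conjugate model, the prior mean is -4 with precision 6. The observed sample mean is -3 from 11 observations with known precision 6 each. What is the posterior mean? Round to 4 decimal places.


Posterior precision = tau0 + n*tau = 6 + 11*6 = 72
Posterior mean = (tau0*mu0 + n*tau*xbar) / posterior_precision
= (6*-4 + 11*6*-3) / 72
= -222 / 72 = -3.0833

-3.0833


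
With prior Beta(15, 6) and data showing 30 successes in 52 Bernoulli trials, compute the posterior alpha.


Conjugate update: alpha_posterior = alpha_prior + k
= 15 + 30 = 45

45


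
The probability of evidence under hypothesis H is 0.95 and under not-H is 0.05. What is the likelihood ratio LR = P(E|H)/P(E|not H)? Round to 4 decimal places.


LR = 0.95 / 0.05
= 19.0

19.0


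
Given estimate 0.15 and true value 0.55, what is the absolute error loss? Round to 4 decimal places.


Absolute error = |estimate - true|
= |-0.4| = 0.4

0.4


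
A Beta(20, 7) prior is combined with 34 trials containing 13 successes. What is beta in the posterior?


In conjugate updating:
beta_posterior = beta_prior + (n - k)
= 7 + (34 - 13)
= 7 + 21 = 28

28


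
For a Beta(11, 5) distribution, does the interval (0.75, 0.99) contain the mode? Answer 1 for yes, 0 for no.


Mode of Beta(a,b) = (a-1)/(a+b-2)
= (11-1)/(11+5-2) = 0.7143
Check: 0.75 <= 0.7143 <= 0.99?
Result: 0

0


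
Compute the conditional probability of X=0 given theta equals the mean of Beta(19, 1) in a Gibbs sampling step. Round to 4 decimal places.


Mean of Beta(19, 1) = 0.95
P(X=0 | theta=0.95) = 0.05

0.05


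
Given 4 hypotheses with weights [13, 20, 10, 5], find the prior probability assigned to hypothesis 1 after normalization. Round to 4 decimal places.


To normalize, divide each weight by the sum of all weights.
Sum = 48
Prior(H1) = 13/48 = 0.2708

0.2708


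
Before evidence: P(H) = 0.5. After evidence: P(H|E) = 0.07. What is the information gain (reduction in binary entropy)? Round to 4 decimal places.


Prior entropy = 1.0
Posterior entropy = 0.3659
Information gain = 1.0 - 0.3659 = 0.6341

0.6341


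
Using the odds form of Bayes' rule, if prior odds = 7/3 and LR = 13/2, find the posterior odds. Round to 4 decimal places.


Bayes' rule in odds form: posterior odds = prior odds * LR
= (7 * 13) / (3 * 2)
= 91/6 = 15.1667

15.1667


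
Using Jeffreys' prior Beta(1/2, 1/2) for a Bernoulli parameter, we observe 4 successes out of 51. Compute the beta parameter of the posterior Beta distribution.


Conjugate update: Beta(0.5 + k, 0.5 + n - k).
k = 4, n - k = 47
Posterior beta = 0.5 + (n - k) = 0.5 + 47 = 47.5

47.5


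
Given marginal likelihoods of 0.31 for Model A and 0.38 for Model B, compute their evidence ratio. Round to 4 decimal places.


Ratio = ML(A) / ML(B) = 0.31/0.38
= 0.8158

0.8158


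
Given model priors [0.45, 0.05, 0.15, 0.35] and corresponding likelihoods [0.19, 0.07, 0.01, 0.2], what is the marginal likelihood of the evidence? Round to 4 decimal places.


P(E) = sum_i P(M_i) P(E|M_i)
= 0.0855 + 0.0035 + 0.0015 + 0.07
= 0.1605

0.1605


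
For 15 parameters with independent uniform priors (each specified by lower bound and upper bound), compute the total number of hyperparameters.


A uniform prior has 2 hyperparameters per parameter.
Total = 15 * 2 = 30

30


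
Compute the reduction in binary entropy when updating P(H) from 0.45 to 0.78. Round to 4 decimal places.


H_before = -p*log2(p) - (1-p)*log2(1-p) for p=0.45: 0.9928
H_after for p=0.78: 0.7602
Reduction = 0.9928 - 0.7602 = 0.2326

0.2326


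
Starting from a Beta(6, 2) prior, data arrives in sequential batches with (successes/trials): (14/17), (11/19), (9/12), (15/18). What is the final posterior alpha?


In sequential Bayesian updating, we sum all successes.
Total successes = 49
Final alpha = 6 + 49 = 55

55


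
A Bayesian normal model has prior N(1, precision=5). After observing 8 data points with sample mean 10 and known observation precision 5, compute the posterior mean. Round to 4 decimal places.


Posterior mean = (prior_precision * prior_mean + n * data_precision * data_mean) / (prior_precision + n * data_precision)
Numerator = 5*1 + 8*5*10 = 405
Denominator = 5 + 8*5 = 45
Posterior mean = 9.0

9.0


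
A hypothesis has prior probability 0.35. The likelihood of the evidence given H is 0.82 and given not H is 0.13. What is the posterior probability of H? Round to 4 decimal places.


Using Bayes' theorem:
P(E) = 0.35 * 0.82 + 0.65 * 0.13
P(E) = 0.3715
P(H|E) = (0.35 * 0.82) / 0.3715 = 0.7725

0.7725


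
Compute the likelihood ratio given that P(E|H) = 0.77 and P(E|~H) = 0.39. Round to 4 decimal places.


LR = P(E|H) / P(E|~H)
= 0.77 / 0.39 = 1.9744

1.9744


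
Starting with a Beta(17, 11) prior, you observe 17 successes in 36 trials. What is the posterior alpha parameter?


For a Beta-Binomial conjugate model:
Posterior alpha = prior alpha + number of successes
= 17 + 17 = 34

34


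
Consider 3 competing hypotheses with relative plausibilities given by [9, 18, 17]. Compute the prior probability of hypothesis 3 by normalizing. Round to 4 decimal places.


Sum of weights = 9 + 18 + 17 = 44
Normalized prior for H3 = 17 / 44
= 0.3864

0.3864


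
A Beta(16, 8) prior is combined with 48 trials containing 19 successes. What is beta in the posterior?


In conjugate updating:
beta_posterior = beta_prior + (n - k)
= 8 + (48 - 19)
= 8 + 29 = 37

37


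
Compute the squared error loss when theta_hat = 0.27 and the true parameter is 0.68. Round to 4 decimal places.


L = (theta_hat - theta_true)^2
= (0.27 - 0.68)^2
= -0.41^2 = 0.1681

0.1681


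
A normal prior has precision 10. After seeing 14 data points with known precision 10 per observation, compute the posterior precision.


In the conjugate normal model, precisions add:
tau_posterior = tau_prior + n * tau_data
= 10 + 14*10 = 150

150


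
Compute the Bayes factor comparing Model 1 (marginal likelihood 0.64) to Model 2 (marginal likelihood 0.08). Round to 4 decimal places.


BF12 = marginal likelihood of M1 / marginal likelihood of M2
= 0.64/0.08
= 8.0

8.0


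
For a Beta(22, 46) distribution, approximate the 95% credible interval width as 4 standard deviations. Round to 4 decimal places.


Variance of Beta(a,b) = ab / ((a+b)^2 * (a+b+1))
= 22*46 / ((68)^2 * 69)
= 0.0032
SD = sqrt(0.0032) = 0.0563
Width = 4 * SD = 0.2253

0.2253


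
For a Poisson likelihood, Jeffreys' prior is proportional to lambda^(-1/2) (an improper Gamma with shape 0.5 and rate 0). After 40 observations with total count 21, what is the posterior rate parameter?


Jeffreys' prior for Poisson is proportional to lambda^(-1/2).
Posterior is Gamma(0.5 + S, 0 + n) = Gamma(0.5 + 21, 40).
Posterior rate = 0 + n = 40

40.0


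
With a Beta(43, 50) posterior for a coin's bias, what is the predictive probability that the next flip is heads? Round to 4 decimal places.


The predictive probability equals the posterior mean.
P(next = heads) = alpha / (alpha + beta)
= 43 / 93 = 0.4624

0.4624


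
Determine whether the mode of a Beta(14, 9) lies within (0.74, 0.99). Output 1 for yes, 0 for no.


First find the mode: (a-1)/(a+b-2) = 0.619
Is 0.619 in (0.74, 0.99)? 0

0


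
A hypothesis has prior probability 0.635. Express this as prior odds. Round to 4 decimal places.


Odds = P(H) / P(not H) = 0.635 / 0.365
= 1.7397

1.7397


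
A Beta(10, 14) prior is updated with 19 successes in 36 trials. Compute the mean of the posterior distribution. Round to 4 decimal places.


After update: Beta(29, 31)
Mean = 29 / (29 + 31) = 29 / 60
= 0.4833

0.4833


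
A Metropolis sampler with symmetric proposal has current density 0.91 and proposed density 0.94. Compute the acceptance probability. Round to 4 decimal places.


For symmetric proposals, acceptance = min(1, pi(x*)/pi(x))
= min(1, 0.94/0.91)
= min(1, 1.033) = 1.0

1.0


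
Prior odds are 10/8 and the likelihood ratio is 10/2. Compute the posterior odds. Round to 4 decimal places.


Posterior odds = prior odds * likelihood ratio
= (10/8) * (10/2)
= 100 / 16
= 6.25

6.25


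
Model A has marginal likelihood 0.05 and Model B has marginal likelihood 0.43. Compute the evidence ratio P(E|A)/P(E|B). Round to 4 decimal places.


Evidence ratio = P(E|A) / P(E|B)
= 0.05 / 0.43
= 0.1163

0.1163


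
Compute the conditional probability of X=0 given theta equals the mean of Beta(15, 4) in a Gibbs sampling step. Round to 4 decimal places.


Mean of Beta(15, 4) = 0.7895
P(X=0 | theta=0.7895) = 0.2105

0.2105


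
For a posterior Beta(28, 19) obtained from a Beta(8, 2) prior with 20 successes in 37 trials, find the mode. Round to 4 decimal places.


Mode = (alpha - 1) / (alpha + beta - 2)
= 27 / 45
= 0.6

0.6


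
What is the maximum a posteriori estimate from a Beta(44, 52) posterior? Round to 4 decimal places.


The MAP estimate equals the mode of the distribution.
Mode of Beta(a,b) = (a-1)/(a+b-2)
= 43/94
= 0.4574

0.4574


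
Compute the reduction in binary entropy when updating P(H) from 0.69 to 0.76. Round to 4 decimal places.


H_before = -p*log2(p) - (1-p)*log2(1-p) for p=0.69: 0.8932
H_after for p=0.76: 0.795
Reduction = 0.8932 - 0.795 = 0.0981

0.0981


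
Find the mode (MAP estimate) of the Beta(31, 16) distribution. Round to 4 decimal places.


For Beta(a,b) with a,b > 1:
Mode = (a-1)/(a+b-2) = (31-1)/(47-2)
= 30/45 = 0.6667

0.6667


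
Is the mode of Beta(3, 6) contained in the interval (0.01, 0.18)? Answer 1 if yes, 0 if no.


Mode = (a-1)/(a+b-2) = 2/7 = 0.2857
Interval: (0.01, 0.18)
Contains mode? 0

0


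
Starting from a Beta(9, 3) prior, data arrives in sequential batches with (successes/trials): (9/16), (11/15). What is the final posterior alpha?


In sequential Bayesian updating, we sum all successes.
Total successes = 20
Final alpha = 9 + 20 = 29

29


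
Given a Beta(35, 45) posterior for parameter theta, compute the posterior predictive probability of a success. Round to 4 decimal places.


For a Beta-Bernoulli model, the predictive probability is the mean:
P(success) = 35/(35+45) = 35/80 = 0.4375

0.4375


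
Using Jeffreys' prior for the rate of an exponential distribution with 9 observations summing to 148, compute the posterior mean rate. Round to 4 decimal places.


Jeffreys' prior leads to posterior Gamma(9, 148).
Mean = 9/148 = 0.0608

0.0608


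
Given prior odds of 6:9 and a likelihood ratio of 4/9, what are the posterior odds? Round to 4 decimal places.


Posterior odds = prior odds * LR
Prior odds = 6/9 = 0.6667
LR = 4/9 = 0.4444
Posterior odds = 0.6667 * 0.4444 = 0.2963

0.2963


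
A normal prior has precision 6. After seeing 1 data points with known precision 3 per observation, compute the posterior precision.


In the conjugate normal model, precisions add:
tau_posterior = tau_prior + n * tau_data
= 6 + 1*3 = 9

9


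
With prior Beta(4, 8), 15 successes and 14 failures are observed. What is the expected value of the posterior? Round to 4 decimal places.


Posterior = Beta(19, 22)
E[theta] = alpha/(alpha+beta)
= 19/41 = 0.4634

0.4634


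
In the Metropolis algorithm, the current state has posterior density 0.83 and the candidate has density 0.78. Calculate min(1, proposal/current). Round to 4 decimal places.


Ratio = 0.78/0.83 = 0.9398
Acceptance probability = min(1, 0.9398)
= 0.9398

0.9398


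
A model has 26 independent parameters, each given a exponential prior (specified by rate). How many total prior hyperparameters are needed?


Each exponential prior needs 1 hyperparameter (rate).
Total = 1 * 26 = 26

26


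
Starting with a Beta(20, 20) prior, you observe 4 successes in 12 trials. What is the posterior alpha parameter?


For a Beta-Binomial conjugate model:
Posterior alpha = prior alpha + number of successes
= 20 + 4 = 24

24


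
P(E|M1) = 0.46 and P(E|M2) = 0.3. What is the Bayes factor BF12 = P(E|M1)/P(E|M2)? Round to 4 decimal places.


Bayes factor BF12 = P(E|M1) / P(E|M2)
= 0.46 / 0.3
= 1.5333

1.5333


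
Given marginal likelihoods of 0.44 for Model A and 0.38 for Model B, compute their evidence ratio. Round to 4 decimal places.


Ratio = ML(A) / ML(B) = 0.44/0.38
= 1.1579

1.1579


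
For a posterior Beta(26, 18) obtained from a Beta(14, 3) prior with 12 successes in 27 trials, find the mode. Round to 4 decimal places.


Mode = (alpha - 1) / (alpha + beta - 2)
= 25 / 42
= 0.5952

0.5952


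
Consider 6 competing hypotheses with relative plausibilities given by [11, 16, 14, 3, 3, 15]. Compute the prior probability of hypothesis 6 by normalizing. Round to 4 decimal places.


Sum of weights = 11 + 16 + 14 + 3 + 3 + 15 = 62
Normalized prior for H6 = 15 / 62
= 0.2419

0.2419


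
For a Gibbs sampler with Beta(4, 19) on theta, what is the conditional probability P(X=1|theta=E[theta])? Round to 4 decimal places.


E[theta] = 4/(4+19) = 0.1739
P(X=1|theta) = theta = 0.1739

0.1739


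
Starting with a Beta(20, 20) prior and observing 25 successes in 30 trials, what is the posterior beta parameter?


Posterior beta = prior beta + failures
Failures = 30 - 25 = 5
beta_post = 20 + 5 = 25

25


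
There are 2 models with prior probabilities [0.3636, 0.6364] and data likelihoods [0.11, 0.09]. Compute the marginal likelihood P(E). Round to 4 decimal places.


P(E) = sum over models of P(M_i) * P(E|M_i)
= 0.3636*0.11 + 0.6364*0.09
= 0.0973

0.0973


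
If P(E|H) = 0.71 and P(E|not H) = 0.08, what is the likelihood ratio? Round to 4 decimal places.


Likelihood ratio = P(E|H) / P(E|not H)
= 0.71 / 0.08
= 8.875

8.875


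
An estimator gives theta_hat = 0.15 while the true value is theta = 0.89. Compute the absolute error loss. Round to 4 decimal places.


The absolute error loss is |theta_hat - theta|
= |0.15 - 0.89|
= 0.74

0.74


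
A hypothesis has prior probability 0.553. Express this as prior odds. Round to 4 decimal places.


Odds = P(H) / P(not H) = 0.553 / 0.447
= 1.2371

1.2371


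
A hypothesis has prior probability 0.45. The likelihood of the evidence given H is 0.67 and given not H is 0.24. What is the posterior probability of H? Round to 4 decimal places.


Using Bayes' theorem:
P(E) = 0.45 * 0.67 + 0.55 * 0.24
P(E) = 0.4335
P(H|E) = (0.45 * 0.67) / 0.4335 = 0.6955

0.6955


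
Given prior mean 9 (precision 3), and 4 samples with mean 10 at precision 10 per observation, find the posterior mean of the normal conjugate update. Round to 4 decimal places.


The posterior mean is a precision-weighted average of prior and data.
Post. prec. = 3 + 40 = 43
Post. mean = (27 + 400)/43 = 427/43 = 9.9302

9.9302


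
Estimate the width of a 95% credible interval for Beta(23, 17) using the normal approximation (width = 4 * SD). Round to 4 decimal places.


For Beta(a,b): Var = ab/((a+b)^2(a+b+1))
Var = 0.006, SD = 0.0772
Approximate 95% CI width = 4 * 0.0772 = 0.3088

0.3088


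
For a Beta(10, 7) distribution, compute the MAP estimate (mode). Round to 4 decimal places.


MAP = mode = (a-1)/(a+b-2)
= (10-1)/(10+7-2)
= 9/15 = 0.6

0.6


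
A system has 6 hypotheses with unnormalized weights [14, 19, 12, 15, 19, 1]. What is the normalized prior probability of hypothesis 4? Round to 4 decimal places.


The normalized prior is the weight divided by the total.
Total weight = 80
P(H4) = 15 / 80 = 0.1875

0.1875


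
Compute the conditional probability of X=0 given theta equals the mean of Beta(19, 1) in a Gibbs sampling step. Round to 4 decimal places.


Mean of Beta(19, 1) = 0.95
P(X=0 | theta=0.95) = 0.05

0.05


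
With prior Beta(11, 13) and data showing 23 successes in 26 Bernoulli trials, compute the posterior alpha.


Conjugate update: alpha_posterior = alpha_prior + k
= 11 + 23 = 34

34


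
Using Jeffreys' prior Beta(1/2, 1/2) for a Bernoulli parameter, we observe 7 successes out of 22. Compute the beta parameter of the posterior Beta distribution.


Conjugate update: Beta(0.5 + k, 0.5 + n - k).
k = 7, n - k = 15
Posterior beta = 0.5 + (n - k) = 0.5 + 15 = 15.5

15.5


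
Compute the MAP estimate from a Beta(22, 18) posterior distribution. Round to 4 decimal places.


MAP = mode of Beta distribution
= (alpha - 1)/(alpha + beta - 2)
= (22-1)/(22+18-2)
= 21/38 = 0.5526

0.5526


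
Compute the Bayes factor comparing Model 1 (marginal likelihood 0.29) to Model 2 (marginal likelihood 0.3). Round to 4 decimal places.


BF12 = marginal likelihood of M1 / marginal likelihood of M2
= 0.29/0.3
= 0.9667

0.9667


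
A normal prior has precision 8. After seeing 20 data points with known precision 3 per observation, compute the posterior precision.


In the conjugate normal model, precisions add:
tau_posterior = tau_prior + n * tau_data
= 8 + 20*3 = 68

68


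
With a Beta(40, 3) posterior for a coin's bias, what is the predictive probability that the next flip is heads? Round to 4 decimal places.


The predictive probability equals the posterior mean.
P(next = heads) = alpha / (alpha + beta)
= 40 / 43 = 0.9302

0.9302


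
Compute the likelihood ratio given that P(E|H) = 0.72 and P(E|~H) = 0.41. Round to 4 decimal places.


LR = P(E|H) / P(E|~H)
= 0.72 / 0.41 = 1.7561

1.7561


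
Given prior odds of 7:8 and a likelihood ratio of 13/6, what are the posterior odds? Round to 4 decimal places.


Posterior odds = prior odds * LR
Prior odds = 7/8 = 0.875
LR = 13/6 = 2.1667
Posterior odds = 0.875 * 2.1667 = 1.8958

1.8958


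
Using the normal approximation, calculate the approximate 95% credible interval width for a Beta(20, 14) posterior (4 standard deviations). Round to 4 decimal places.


Var(Beta) = 20*14/(34^2 * 35) = 0.0069
SD = 0.0832
Width ~ 4*SD = 0.3328

0.3328


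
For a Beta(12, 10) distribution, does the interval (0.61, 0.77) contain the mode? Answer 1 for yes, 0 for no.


Mode of Beta(a,b) = (a-1)/(a+b-2)
= (12-1)/(12+10-2) = 0.55
Check: 0.61 <= 0.55 <= 0.77?
Result: 0

0


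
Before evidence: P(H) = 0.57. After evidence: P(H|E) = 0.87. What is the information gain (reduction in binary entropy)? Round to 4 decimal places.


Prior entropy = 0.9858
Posterior entropy = 0.5574
Information gain = 0.9858 - 0.5574 = 0.4284

0.4284


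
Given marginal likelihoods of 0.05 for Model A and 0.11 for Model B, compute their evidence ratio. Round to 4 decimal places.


Ratio = ML(A) / ML(B) = 0.05/0.11
= 0.4545

0.4545


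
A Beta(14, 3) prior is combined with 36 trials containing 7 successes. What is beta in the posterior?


In conjugate updating:
beta_posterior = beta_prior + (n - k)
= 3 + (36 - 7)
= 3 + 29 = 32

32


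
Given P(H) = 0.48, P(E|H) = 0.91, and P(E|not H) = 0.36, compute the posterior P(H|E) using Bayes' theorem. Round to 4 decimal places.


By Bayes' theorem: P(H|E) = P(E|H)*P(H) / P(E)
P(E) = P(E|H)*P(H) + P(E|not H)*P(not H)
P(E) = 0.91*0.48 + 0.36*0.52 = 0.624
P(H|E) = 0.91*0.48 / 0.624 = 0.7

0.7


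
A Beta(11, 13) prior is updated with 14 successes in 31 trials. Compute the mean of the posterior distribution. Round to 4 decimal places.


After update: Beta(25, 30)
Mean = 25 / (25 + 30) = 25 / 55
= 0.4545

0.4545


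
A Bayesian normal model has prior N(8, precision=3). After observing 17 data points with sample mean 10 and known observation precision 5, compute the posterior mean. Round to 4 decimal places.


Posterior mean = (prior_precision * prior_mean + n * data_precision * data_mean) / (prior_precision + n * data_precision)
Numerator = 3*8 + 17*5*10 = 874
Denominator = 3 + 17*5 = 88
Posterior mean = 9.9318

9.9318


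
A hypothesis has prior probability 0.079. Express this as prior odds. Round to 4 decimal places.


Odds = P(H) / P(not H) = 0.079 / 0.921
= 0.0858

0.0858


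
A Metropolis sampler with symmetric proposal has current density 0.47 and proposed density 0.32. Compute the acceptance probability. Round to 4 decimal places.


For symmetric proposals, acceptance = min(1, pi(x*)/pi(x))
= min(1, 0.32/0.47)
= min(1, 0.6809) = 0.6809

0.6809


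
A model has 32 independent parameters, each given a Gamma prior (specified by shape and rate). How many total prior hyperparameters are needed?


Each Gamma prior needs 2 hyperparameters (shape and rate).
Total = 2 * 32 = 64

64


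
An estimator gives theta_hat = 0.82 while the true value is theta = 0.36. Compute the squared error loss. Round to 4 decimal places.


The squared error loss is (theta_hat - theta)^2
= (0.82 - 0.36)^2
= (0.46)^2 = 0.2116

0.2116


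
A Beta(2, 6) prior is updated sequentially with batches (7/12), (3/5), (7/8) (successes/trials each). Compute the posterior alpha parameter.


Sequential conjugate updating is equivalent to a single batch update.
Total successes across all batches = 17
alpha_posterior = alpha_prior + total_successes = 2 + 17
= 19

19


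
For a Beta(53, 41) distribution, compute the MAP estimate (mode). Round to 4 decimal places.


MAP = mode = (a-1)/(a+b-2)
= (53-1)/(53+41-2)
= 52/92 = 0.5652

0.5652
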